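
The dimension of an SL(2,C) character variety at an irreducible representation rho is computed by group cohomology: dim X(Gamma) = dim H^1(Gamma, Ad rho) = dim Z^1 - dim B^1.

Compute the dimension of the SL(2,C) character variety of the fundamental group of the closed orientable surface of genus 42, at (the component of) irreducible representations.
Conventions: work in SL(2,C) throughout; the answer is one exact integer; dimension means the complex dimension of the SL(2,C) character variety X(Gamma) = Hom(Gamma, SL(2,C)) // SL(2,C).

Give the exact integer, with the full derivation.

The genus-42 surface group: 2g = 84 generators, one relator prod [a_i, b_i].
Before the relator condition, cocycle space has dim 3*84 = 252.
H^2 = coker(d_2) is dual to H^0 = 0 at irreducible rho (Poincare duality), so d_2 is onto: dim Z^1 = 249.
dim B^1 = 3 (coboundaries, injective at irreducible rho).
dim H^1 = 249 - 3 = 246 = dim X.

246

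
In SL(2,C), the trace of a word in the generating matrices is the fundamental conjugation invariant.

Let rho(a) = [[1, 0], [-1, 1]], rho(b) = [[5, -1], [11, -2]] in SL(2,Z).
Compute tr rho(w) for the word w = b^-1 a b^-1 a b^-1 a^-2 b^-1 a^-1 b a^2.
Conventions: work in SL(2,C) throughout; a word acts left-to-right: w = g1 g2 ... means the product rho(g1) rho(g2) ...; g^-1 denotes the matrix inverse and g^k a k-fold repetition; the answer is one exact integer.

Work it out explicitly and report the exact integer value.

40

rho(b^-1) = [[-2, 1], [-11, 5]]
... * rho(a) = [[1, 0], [-1, 1]]  ->  [[-3, 1], [-16, 5]]
... * rho(b^-1) = [[-2, 1], [-11, 5]]  ->  [[-5, 2], [-23, 9]]
... * rho(a) = [[1, 0], [-1, 1]]  ->  [[-7, 2], [-32, 9]]
... * rho(b^-1) = [[-2, 1], [-11, 5]]  ->  [[-8, 3], [-35, 13]]
... * rho(a^-1) = [[1, 0], [1, 1]]  ->  [[-5, 3], [-22, 13]]
... * rho(a^-1) = [[1, 0], [1, 1]]  ->  [[-2, 3], [-9, 13]]
... * rho(b^-1) = [[-2, 1], [-11, 5]]  ->  [[-29, 13], [-125, 56]]
... * rho(a^-1) = [[1, 0], [1, 1]]  ->  [[-16, 13], [-69, 56]]
... * rho(b) = [[5, -1], [11, -2]]  ->  [[63, -10], [271, -43]]
... * rho(a) = [[1, 0], [-1, 1]]  ->  [[73, -10], [314, -43]]
... * rho(a) = [[1, 0], [-1, 1]]  ->  [[83, -10], [357, -43]]
tr = 83 + -43 = 40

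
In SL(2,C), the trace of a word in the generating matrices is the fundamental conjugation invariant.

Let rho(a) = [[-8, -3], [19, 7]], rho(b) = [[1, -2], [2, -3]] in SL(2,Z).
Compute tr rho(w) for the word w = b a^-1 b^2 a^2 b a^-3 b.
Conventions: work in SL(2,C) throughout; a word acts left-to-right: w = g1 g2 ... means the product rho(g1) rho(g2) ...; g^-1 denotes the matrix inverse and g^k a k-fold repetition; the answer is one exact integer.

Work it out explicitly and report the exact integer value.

-33225

rho(b) = [[1, -2], [2, -3]]
... * rho(a^-1) = [[7, 3], [-19, -8]]  ->  [[45, 19], [71, 30]]
... * rho(b) = [[1, -2], [2, -3]]  ->  [[83, -147], [131, -232]]
... * rho(b) = [[1, -2], [2, -3]]  ->  [[-211, 275], [-333, 434]]
... * rho(a) = [[-8, -3], [19, 7]]  ->  [[6913, 2558], [10910, 4037]]
... * rho(a) = [[-8, -3], [19, 7]]  ->  [[-6702, -2833], [-10577, -4471]]
... * rho(b) = [[1, -2], [2, -3]]  ->  [[-12368, 21903], [-19519, 34567]]
... * rho(a^-1) = [[7, 3], [-19, -8]]  ->  [[-502733, -212328], [-793406, -335093]]
... * rho(a^-1) = [[7, 3], [-19, -8]]  ->  [[515101, 190425], [812925, 300526]]
... * rho(a^-1) = [[7, 3], [-19, -8]]  ->  [[-12368, 21903], [-19519, 34567]]
... * rho(b) = [[1, -2], [2, -3]]  ->  [[31438, -40973], [49615, -64663]]
tr = 31438 + -64663 = -33225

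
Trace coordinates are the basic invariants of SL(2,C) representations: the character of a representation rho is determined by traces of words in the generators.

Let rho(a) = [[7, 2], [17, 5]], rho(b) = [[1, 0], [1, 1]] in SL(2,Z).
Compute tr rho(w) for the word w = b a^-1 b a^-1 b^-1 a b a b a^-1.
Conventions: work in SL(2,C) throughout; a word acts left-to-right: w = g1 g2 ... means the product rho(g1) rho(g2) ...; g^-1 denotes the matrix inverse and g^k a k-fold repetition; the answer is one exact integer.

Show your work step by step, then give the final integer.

rho(b) = [[1, 0], [1, 1]]
... * rho(a^-1) = [[5, -2], [-17, 7]]  ->  [[5, -2], [-12, 5]]
... * rho(b) = [[1, 0], [1, 1]]  ->  [[3, -2], [-7, 5]]
... * rho(a^-1) = [[5, -2], [-17, 7]]  ->  [[49, -20], [-120, 49]]
... * rho(b^-1) = [[1, 0], [-1, 1]]  ->  [[69, -20], [-169, 49]]
... * rho(a) = [[7, 2], [17, 5]]  ->  [[143, 38], [-350, -93]]
... * rho(b) = [[1, 0], [1, 1]]  ->  [[181, 38], [-443, -93]]
... * rho(a) = [[7, 2], [17, 5]]  ->  [[1913, 552], [-4682, -1351]]
... * rho(b) = [[1, 0], [1, 1]]  ->  [[2465, 552], [-6033, -1351]]
... * rho(a^-1) = [[5, -2], [-17, 7]]  ->  [[2941, -1066], [-7198, 2609]]
tr = 2941 + 2609 = 5550

5550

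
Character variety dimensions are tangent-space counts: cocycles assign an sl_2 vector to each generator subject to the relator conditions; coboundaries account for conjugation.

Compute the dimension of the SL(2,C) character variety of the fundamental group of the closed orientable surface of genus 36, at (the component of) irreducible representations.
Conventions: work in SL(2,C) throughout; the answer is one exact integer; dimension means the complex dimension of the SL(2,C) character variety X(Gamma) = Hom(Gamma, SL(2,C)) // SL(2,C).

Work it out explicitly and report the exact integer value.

210

Gamma = pi_1(Sigma_36) = < a_1, b_1, ..., a_36, b_36 | prod [a_i, b_i] > has 2g = 72 generators and 1 relator.
Before the relator condition, cocycle space has dim 3*72 = 216.
At an irreducible rho, H^2 = coker(d_2) vanishes (Poincare duality: H^2 is dual to H^0 = invariants = 0), so d_2 is surjective onto sl_2 and dim Z^1 = 216 - 3 = 213.
dim B^1 = 3 (coboundaries, injective at irreducible rho).
dim H^1 = 213 - 3 = 210 = dim X.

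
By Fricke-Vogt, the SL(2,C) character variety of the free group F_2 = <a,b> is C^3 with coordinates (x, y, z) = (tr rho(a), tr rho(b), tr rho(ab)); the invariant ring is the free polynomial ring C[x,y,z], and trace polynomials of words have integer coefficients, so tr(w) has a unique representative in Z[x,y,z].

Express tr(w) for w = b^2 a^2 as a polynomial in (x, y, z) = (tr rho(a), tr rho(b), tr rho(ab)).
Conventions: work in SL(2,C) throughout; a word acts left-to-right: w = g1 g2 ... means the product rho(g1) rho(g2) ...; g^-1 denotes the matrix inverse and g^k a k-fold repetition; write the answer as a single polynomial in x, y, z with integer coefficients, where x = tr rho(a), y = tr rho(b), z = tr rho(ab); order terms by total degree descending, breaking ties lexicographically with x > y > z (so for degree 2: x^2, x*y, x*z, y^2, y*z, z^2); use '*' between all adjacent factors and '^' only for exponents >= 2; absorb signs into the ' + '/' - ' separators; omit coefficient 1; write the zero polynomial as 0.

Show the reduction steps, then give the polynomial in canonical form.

so trace(b^2 a) = trace(b)*trace(a b) - trace(a)   [square of b] = y*z - x
reduce: trace(b^2) = trace(b)*trace(b) - trace(1)   [square of b] = y^2 - 2
so trace(b^2 a^2) = trace(a)*trace(b^2 a) - trace(b^2)   [square of a] = x*y*z - x^2 - y^2 + 2

x*y*z - x^2 - y^2 + 2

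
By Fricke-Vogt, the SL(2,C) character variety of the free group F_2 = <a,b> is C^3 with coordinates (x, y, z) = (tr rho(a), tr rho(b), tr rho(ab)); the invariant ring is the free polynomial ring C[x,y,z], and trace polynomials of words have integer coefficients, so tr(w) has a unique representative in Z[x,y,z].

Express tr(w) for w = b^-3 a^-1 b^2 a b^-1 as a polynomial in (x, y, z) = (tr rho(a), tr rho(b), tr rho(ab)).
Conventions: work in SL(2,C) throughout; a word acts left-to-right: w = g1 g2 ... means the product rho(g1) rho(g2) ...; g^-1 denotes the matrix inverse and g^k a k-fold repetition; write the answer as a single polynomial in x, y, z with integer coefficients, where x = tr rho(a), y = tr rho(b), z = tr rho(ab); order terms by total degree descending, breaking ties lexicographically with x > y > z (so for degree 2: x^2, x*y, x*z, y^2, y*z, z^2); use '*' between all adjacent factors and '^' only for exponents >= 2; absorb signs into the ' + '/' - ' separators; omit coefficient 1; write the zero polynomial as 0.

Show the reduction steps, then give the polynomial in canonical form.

-x*y^5*z + x^2*y^4 + y^6 + y^4*z^2 + 2*x*y^3*z - 2*x^2*y^2 - 6*y^4 - 2*y^2*z^2 + 9*y^2 - 2

trace(a^2 b) = trace(a) * trace(b a) - trace(b) = x*z - y
trace(a^2) = trace(a) * trace(a) - trace(1) = x^2 - 2
use: trace(a b^2 a) = trace(b) * trace(a^2 b) - trace(a^2) = x*y*z - x^2 - y^2 + 2
use: trace(a b a b) = trace(b a) * trace(b a) - trace(1) = z^2 - 2
apply: trace(a b^2 a b) = trace(b) * trace(a b a b) - trace(a b a) = y*z^2 - x*z - y
trace(b^2 a b^-1 a) = trace(a b^2 a) * trace(b) - trace(a b^2 a b) = x*y^2*z - x^2*y - y^3 - y*z^2 + x*z + 3*y
use: trace(b^-1 a^-1 b^2 a) = trace(b^2 a b^-1) * trace(a) - trace(b^2 a b^-1 a) = -x*y^2*z + x^2*y + y^3 + y*z^2 - 3*y
trace(b^2) = trace(b) * trace(b) - trace(1) = y^2 - 2
apply: trace(b^-2 a^-1 b^2 a) = trace(b^-1 a^-1 b^2 a) * trace(b) - trace(b^-1 a^-1 b^2 a b) = -x*y^3*z + x^2*y^2 + y^4 + y^2*z^2 - 4*y^2 + 2
use: trace(b^-2 a^-1 b^2 a b^-1) = trace(b^-2 a^-1 b^2 a) * trace(b) - trace(b^-2 a^-1 b^2 a b) = -x*y^4*z + x^2*y^3 + y^5 + y^3*z^2 + x*y^2*z - x^2*y - 5*y^3 - y*z^2 + 5*y
trace(b^-3 a^-1 b^2 a b^-1) = trace(b^-2 a^-1 b^2 a b^-1) * trace(b) - trace(b^-2 a^-1 b^2 a) = -x*y^5*z + x^2*y^4 + y^6 + y^4*z^2 + 2*x*y^3*z - 2*x^2*y^2 - 6*y^4 - 2*y^2*z^2 + 9*y^2 - 2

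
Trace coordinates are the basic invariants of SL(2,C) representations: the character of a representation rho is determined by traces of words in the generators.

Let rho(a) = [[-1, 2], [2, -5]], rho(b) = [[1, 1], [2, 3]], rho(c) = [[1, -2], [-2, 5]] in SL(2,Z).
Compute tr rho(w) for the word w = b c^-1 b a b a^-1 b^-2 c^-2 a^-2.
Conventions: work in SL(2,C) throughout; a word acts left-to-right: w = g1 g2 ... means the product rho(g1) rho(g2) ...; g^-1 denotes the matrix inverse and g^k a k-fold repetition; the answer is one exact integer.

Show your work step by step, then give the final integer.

8992270

rho(b) = [[1, 1], [2, 3]]
... * rho(c^-1) = [[5, 2], [2, 1]]  ->  [[7, 3], [16, 7]]
... * rho(b) = [[1, 1], [2, 3]]  ->  [[13, 16], [30, 37]]
... * rho(a) = [[-1, 2], [2, -5]]  ->  [[19, -54], [44, -125]]
... * rho(b) = [[1, 1], [2, 3]]  ->  [[-89, -143], [-206, -331]]
... * rho(a^-1) = [[-5, -2], [-2, -1]]  ->  [[731, 321], [1692, 743]]
... * rho(b^-1) = [[3, -1], [-2, 1]]  ->  [[1551, -410], [3590, -949]]
... * rho(b^-1) = [[3, -1], [-2, 1]]  ->  [[5473, -1961], [12668, -4539]]
... * rho(c^-1) = [[5, 2], [2, 1]]  ->  [[23443, 8985], [54262, 20797]]
... * rho(c^-1) = [[5, 2], [2, 1]]  ->  [[135185, 55871], [312904, 129321]]
... * rho(a^-1) = [[-5, -2], [-2, -1]]  ->  [[-787667, -326241], [-1823162, -755129]]
... * rho(a^-1) = [[-5, -2], [-2, -1]]  ->  [[4590817, 1901575], [10626068, 4401453]]
tr = 4590817 + 4401453 = 8992270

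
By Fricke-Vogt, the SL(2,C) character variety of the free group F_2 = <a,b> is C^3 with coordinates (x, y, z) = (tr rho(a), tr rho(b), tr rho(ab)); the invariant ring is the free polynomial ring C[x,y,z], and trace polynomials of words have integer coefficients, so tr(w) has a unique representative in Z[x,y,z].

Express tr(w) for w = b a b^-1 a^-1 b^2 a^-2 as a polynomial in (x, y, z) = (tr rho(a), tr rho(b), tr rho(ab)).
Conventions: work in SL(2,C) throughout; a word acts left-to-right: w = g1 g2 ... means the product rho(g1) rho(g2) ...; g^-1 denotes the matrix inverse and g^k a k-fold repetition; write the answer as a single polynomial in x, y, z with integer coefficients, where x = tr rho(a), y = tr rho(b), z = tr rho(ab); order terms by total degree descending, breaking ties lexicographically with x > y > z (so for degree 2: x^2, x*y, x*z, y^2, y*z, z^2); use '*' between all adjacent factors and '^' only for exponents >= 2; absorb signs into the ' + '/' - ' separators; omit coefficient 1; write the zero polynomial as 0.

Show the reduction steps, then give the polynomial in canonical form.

apply: trace(b^2) = trace(b) * trace(b) - trace(1) = y^2 - 2
trace(b^3) = trace(b) * trace(b^2) - trace(b) = y^3 - 3*y
apply: trace(a b^2) = trace(b) * trace(a b) - trace(a) = y*z - x
use: trace(b a b^2) = trace(b) * trace(a b^2) - trace(a b) = y^2*z - x*y - z
trace(b^3 a b) = trace(b) * trace(b a b^2) - trace(b a b) = y^3*z - x*y^2 - 2*y*z + x
apply: trace(a b a b) = trace(b a) * trace(b a) - trace(1) = z^2 - 2
apply: trace(a b a) = trace(a) * trace(b a) - trace(b) = x*z - y
trace(b a b a b) = trace(b) * trace(a b a b) - trace(a b a) = y*z^2 - x*z - y
trace(b^3 a b a) = trace(b) * trace(b a b a b) - trace(b a b a) = y^2*z^2 - x*y*z - y^2 - z^2 + 2
trace(a^-1 b^3 a b) = trace(b^3 a b) * trace(a) - trace(b^3 a b a) = x*y^3*z - x^2*y^2 - y^2*z^2 - x*y*z + x^2 + y^2 + z^2 - 2
trace(b a b^-1 a^-1 b^2) = trace(a^-1 b^3 a) * trace(b) - trace(a^-1 b^3 a b) = -x*y^3*z + x^2*y^2 + y^4 + y^2*z^2 + x*y*z - x^2 - 4*y^2 - z^2 + 2
trace(a b^2 a b a) = trace(a) * trace(b^2 a b a) - trace(b^2 a b) = x*y*z^2 - x^2*z - y^2*z + z
apply: trace(a b a b a b) = trace(a b) * trace(a b a b) - trace(a^-1 b^-1) = z^3 - 3*z
trace(a b a b a) = trace(a) * trace(b a b a) - trace(b a b) = x*z^2 - y*z - x
use: trace(a b^2 a b a b) = trace(b) * trace(a b a b a b) - trace(a b a b a) = y*z^3 - x*z^2 - 2*y*z + x
trace(b^2 a b a b^-1 a) = trace(a b^2 a b a) * trace(b) - trace(a b^2 a b a b) = x*y^2*z^2 - x^2*y*z - y^3*z - y*z^3 + x*z^2 + 3*y*z - x
trace(b a b^-1 a^-1 b^2 a) = trace(b^2 a b a b^-1) * trace(a) - trace(b^2 a b a b^-1 a) = -x*y^2*z^2 + x^2*y*z + y^3*z + y*z^3 - 3*y*z - x
use: trace(a^-1 b a b^-1 a^-1 b^2) = trace(b a b^-1 a^-1 b^2) * trace(a) - trace(b a b^-1 a^-1 b^2 a) = -x^2*y^3*z + x^3*y^2 + x*y^4 + 2*x*y^2*z^2 - y^3*z - y*z^3 - x^3 - 4*x*y^2 - x*z^2 + 3*y*z + 3*x
apply: trace(b a b^-1 a^-1 b^2 a^-2) = trace(a^-1 b a b^-1 a^-1 b^2) * trace(a) - trace(a^-1 b a b^-1 a^-1 b^2 a) = -x^3*y^3*z + x^4*y^2 + x^2*y^4 + 2*x^2*y^2*z^2 - x*y*z^3 - x^4 - 5*x^2*y^2 - x^2*z^2 - y^4 - y^2*z^2 + 2*x*y*z + 4*x^2 + 4*y^2 + z^2 - 2

-x^3*y^3*z + x^4*y^2 + x^2*y^4 + 2*x^2*y^2*z^2 - x*y*z^3 - x^4 - 5*x^2*y^2 - x^2*z^2 - y^4 - y^2*z^2 + 2*x*y*z + 4*x^2 + 4*y^2 + z^2 - 2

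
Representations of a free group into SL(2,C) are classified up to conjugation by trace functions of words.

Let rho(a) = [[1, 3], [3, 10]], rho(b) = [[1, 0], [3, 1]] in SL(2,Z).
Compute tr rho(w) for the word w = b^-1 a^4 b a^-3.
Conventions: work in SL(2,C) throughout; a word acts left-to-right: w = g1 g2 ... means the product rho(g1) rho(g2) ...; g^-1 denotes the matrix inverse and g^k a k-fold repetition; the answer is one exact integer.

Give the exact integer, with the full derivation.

12723491

rho(b^-1) = [[1, 0], [-3, 1]]
... * rho(a) = [[1, 3], [3, 10]]  ->  [[1, 3], [0, 1]]
... * rho(a) = [[1, 3], [3, 10]]  ->  [[10, 33], [3, 10]]
... * rho(a) = [[1, 3], [3, 10]]  ->  [[109, 360], [33, 109]]
... * rho(a) = [[1, 3], [3, 10]]  ->  [[1189, 3927], [360, 1189]]
... * rho(b) = [[1, 0], [3, 1]]  ->  [[12970, 3927], [3927, 1189]]
... * rho(a^-1) = [[10, -3], [-3, 1]]  ->  [[117919, -34983], [35703, -10592]]
... * rho(a^-1) = [[10, -3], [-3, 1]]  ->  [[1284139, -388740], [388806, -117701]]
... * rho(a^-1) = [[10, -3], [-3, 1]]  ->  [[14007610, -4241157], [4241163, -1284119]]
tr = 14007610 + -1284119 = 12723491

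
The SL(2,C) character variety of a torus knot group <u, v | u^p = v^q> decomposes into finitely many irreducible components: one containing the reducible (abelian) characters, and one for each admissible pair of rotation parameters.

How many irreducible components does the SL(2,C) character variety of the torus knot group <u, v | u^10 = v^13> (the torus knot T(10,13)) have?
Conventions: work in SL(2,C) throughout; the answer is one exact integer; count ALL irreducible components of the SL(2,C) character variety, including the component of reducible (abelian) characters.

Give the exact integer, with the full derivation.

55

For T(10,13): irreducibility forces the central element u^10 = v^13 to one of +I, -I.
On an irreducible component, tr(u) is locked at 2*cos(pi*alpha/10) for some alpha in 1..9, and tr(v) at 2*cos(pi*beta/13) for some beta in 1..12.
Consistency of u^10 = (-1)^alpha I with v^13 = (-1)^beta I forces alpha = beta (mod 2).
Enumerate parity-matched pairs: 5*6 odd-odd plus 4*6 even-even gives 54.
components with irreducible characters: 54; plus the single component of reducible (abelian) characters: total 55.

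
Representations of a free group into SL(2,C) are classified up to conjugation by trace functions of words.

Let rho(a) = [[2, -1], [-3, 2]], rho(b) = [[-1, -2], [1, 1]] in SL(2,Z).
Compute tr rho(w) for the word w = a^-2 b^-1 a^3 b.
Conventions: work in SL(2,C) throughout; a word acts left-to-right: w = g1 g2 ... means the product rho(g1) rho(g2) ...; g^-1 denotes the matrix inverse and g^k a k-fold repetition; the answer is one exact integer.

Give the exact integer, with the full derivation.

2224

rho(a^-1) = [[2, 1], [3, 2]]
... * rho(a^-1) = [[2, 1], [3, 2]]  ->  [[7, 4], [12, 7]]
... * rho(b^-1) = [[1, 2], [-1, -1]]  ->  [[3, 10], [5, 17]]
... * rho(a) = [[2, -1], [-3, 2]]  ->  [[-24, 17], [-41, 29]]
... * rho(a) = [[2, -1], [-3, 2]]  ->  [[-99, 58], [-169, 99]]
... * rho(a) = [[2, -1], [-3, 2]]  ->  [[-372, 215], [-635, 367]]
... * rho(b) = [[-1, -2], [1, 1]]  ->  [[587, 959], [1002, 1637]]
tr = 587 + 1637 = 2224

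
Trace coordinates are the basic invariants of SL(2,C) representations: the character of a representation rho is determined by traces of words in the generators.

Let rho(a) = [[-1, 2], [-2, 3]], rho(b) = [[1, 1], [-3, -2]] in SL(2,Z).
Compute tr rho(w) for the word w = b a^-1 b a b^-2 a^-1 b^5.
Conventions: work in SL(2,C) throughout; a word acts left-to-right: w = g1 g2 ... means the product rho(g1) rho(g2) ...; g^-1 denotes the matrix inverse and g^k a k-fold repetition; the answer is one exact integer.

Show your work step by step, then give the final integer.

-407

rho(b) = [[1, 1], [-3, -2]]
... * rho(a^-1) = [[3, -2], [2, -1]]  ->  [[5, -3], [-13, 8]]
... * rho(b) = [[1, 1], [-3, -2]]  ->  [[14, 11], [-37, -29]]
... * rho(a) = [[-1, 2], [-2, 3]]  ->  [[-36, 61], [95, -161]]
... * rho(b^-1) = [[-2, -1], [3, 1]]  ->  [[255, 97], [-673, -256]]
... * rho(b^-1) = [[-2, -1], [3, 1]]  ->  [[-219, -158], [578, 417]]
... * rho(a^-1) = [[3, -2], [2, -1]]  ->  [[-973, 596], [2568, -1573]]
... * rho(b) = [[1, 1], [-3, -2]]  ->  [[-2761, -2165], [7287, 5714]]
... * rho(b) = [[1, 1], [-3, -2]]  ->  [[3734, 1569], [-9855, -4141]]
... * rho(b) = [[1, 1], [-3, -2]]  ->  [[-973, 596], [2568, -1573]]
... * rho(b) = [[1, 1], [-3, -2]]  ->  [[-2761, -2165], [7287, 5714]]
... * rho(b) = [[1, 1], [-3, -2]]  ->  [[3734, 1569], [-9855, -4141]]
tr = 3734 + -4141 = -407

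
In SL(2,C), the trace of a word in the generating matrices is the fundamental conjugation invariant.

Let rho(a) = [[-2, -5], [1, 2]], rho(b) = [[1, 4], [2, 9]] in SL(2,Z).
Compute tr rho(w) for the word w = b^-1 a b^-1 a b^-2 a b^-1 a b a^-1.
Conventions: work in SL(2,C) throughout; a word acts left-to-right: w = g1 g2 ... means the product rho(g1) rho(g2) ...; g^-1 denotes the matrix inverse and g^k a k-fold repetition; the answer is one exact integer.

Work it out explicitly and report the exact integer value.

-1950200

rho(b^-1) = [[9, -4], [-2, 1]]
... * rho(a) = [[-2, -5], [1, 2]]  ->  [[-22, -53], [5, 12]]
... * rho(b^-1) = [[9, -4], [-2, 1]]  ->  [[-92, 35], [21, -8]]
... * rho(a) = [[-2, -5], [1, 2]]  ->  [[219, 530], [-50, -121]]
... * rho(b^-1) = [[9, -4], [-2, 1]]  ->  [[911, -346], [-208, 79]]
... * rho(b^-1) = [[9, -4], [-2, 1]]  ->  [[8891, -3990], [-2030, 911]]
... * rho(a) = [[-2, -5], [1, 2]]  ->  [[-21772, -52435], [4971, 11972]]
... * rho(b^-1) = [[9, -4], [-2, 1]]  ->  [[-91078, 34653], [20795, -7912]]
... * rho(a) = [[-2, -5], [1, 2]]  ->  [[216809, 524696], [-49502, -119799]]
... * rho(b) = [[1, 4], [2, 9]]  ->  [[1266201, 5589500], [-289100, -1276199]]
... * rho(a^-1) = [[2, 5], [-1, -2]]  ->  [[-3057098, -4847995], [697999, 1106898]]
tr = -3057098 + 1106898 = -1950200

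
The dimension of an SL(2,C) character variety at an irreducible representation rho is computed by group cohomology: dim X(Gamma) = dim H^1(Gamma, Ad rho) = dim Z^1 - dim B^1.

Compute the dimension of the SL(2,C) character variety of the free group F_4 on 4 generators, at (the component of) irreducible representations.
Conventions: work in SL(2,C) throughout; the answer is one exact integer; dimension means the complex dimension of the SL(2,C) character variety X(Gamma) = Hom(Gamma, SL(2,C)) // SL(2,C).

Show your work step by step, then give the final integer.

9

Here Gamma is free of rank 4 — no relator constrains a cocycle.
A cocycle picks one sl_2 vector per generator freely, giving dim Z^1 = 3*4 = 12.
dim B^1 = 3: the coboundary map is injective because an irreducible image has centralizer 0 in sl_2.
Therefore dim X = 12 - 3 = 9.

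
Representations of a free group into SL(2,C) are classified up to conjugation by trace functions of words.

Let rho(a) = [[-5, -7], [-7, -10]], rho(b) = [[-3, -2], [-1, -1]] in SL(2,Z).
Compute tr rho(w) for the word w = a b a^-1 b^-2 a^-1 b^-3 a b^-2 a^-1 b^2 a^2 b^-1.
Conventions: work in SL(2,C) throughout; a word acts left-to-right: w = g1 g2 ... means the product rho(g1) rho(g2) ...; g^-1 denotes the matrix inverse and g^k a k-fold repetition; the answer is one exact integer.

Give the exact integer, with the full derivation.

1416232608644

rho(a) = [[-5, -7], [-7, -10]]
... * rho(b) = [[-3, -2], [-1, -1]]  ->  [[22, 17], [31, 24]]
... * rho(a^-1) = [[-10, 7], [7, -5]]  ->  [[-101, 69], [-142, 97]]
... * rho(b^-1) = [[-1, 2], [1, -3]]  ->  [[170, -409], [239, -575]]
... * rho(b^-1) = [[-1, 2], [1, -3]]  ->  [[-579, 1567], [-814, 2203]]
... * rho(a^-1) = [[-10, 7], [7, -5]]  ->  [[16759, -11888], [23561, -16713]]
... * rho(b^-1) = [[-1, 2], [1, -3]]  ->  [[-28647, 69182], [-40274, 97261]]
... * rho(b^-1) = [[-1, 2], [1, -3]]  ->  [[97829, -264840], [137535, -372331]]
... * rho(b^-1) = [[-1, 2], [1, -3]]  ->  [[-362669, 990178], [-509866, 1392063]]
... * rho(a) = [[-5, -7], [-7, -10]]  ->  [[-5117901, -7363097], [-7195111, -10351568]]
... * rho(b^-1) = [[-1, 2], [1, -3]]  ->  [[-2245196, 11853489], [-3156457, 16664482]]
... * rho(b^-1) = [[-1, 2], [1, -3]]  ->  [[14098685, -40050859], [19820939, -56306360]]
... * rho(a^-1) = [[-10, 7], [7, -5]]  ->  [[-421342863, 298945090], [-592353910, 420278373]]
... * rho(b) = [[-3, -2], [-1, -1]]  ->  [[965083499, 543740636], [1356783357, 764429447]]
... * rho(b) = [[-3, -2], [-1, -1]]  ->  [[-3438991133, -2473907634], [-4834779518, -3477996161]]
... * rho(a) = [[-5, -7], [-7, -10]]  ->  [[34512309103, 48812014271], [48519870717, 68623418236]]
... * rho(a) = [[-5, -7], [-7, -10]]  ->  [[-514245645412, -729706306431], [-722963281237, -1025873277379]]
... * rho(b^-1) = [[-1, 2], [1, -3]]  ->  [[-215460661019, 1160627628469], [-302909996142, 1631693269663]]
tr = -215460661019 + 1631693269663 = 1416232608644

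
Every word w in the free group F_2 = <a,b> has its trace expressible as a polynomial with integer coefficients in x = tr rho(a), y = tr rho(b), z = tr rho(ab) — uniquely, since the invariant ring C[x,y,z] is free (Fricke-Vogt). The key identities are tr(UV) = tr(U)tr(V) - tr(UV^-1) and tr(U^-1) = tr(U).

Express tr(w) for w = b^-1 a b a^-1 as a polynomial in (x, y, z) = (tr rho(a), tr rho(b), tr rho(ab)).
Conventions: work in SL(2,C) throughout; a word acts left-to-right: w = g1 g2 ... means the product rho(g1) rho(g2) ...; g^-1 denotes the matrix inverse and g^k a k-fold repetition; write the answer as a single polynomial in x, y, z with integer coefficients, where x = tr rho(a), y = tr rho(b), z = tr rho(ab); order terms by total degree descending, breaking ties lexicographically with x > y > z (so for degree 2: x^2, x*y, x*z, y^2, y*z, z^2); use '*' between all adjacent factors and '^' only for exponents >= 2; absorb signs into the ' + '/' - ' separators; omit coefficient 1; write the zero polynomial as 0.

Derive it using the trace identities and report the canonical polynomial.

and trace(b a b) = trace(b) trace(a b) - trace(a)  (reduce the b square) = y*z - x
next, trace(b a b a) = trace(a b) trace(a b) - trace(1)  (split on a) = z^2 - 2
trace(a b a^-1 b) = trace(b a b) trace(a) - trace(b a b a)  (eliminate a^-1) = x*y*z - x^2 - z^2 + 2
trace(b^-1 a b a^-1) = trace(a b a^-1) trace(b) - trace(a b a^-1 b)  (eliminate b^-1) = -x*y*z + x^2 + y^2 + z^2 - 2

-x*y*z + x^2 + y^2 + z^2 - 2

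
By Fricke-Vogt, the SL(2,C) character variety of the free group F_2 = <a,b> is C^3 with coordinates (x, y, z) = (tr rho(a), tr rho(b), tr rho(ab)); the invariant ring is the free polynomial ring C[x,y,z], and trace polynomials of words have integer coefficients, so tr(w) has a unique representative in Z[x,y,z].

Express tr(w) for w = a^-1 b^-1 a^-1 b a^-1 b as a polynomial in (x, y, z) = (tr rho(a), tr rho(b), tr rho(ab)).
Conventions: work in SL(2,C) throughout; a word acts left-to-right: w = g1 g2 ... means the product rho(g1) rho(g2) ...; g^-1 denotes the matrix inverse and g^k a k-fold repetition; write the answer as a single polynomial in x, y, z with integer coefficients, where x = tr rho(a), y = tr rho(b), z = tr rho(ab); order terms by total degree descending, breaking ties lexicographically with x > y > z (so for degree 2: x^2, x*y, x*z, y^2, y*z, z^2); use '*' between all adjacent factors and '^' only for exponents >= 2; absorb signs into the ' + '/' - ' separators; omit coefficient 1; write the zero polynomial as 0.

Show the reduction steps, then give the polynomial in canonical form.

x^2*y^2*z - x*y^3 - 2*x*y*z^2 + y^2*z + z^3 + 2*x*y - 3*z

use: trace(b a^-1) = trace(b) trace(a) - trace(b a) = x*y - z
trace(a^-1 b a^-1) = trace(b a^-1) trace(a) - trace(b) = x^2*y - x*z - y
trace(b^2) = trace(b) trace(b) - trace(1) = y^2 - 2
trace(b^2 a) = trace(b) trace(a b) - trace(a) = y*z - x
trace(b a^-1 b) = trace(b^2) trace(a) - trace(b^2 a) = x*y^2 - y*z - x
apply: trace(b a b^2) = trace(b) trace(b a b) - trace(b a) = y^2*z - x*y - z
trace(a b a b) = trace(b a) trace(b a) - trace(1) = z^2 - 2
trace(a b a) = trace(a) trace(b a) - trace(b) = x*z - y
trace(b a b^2 a) = trace(b) trace(a b a b) - trace(a b a) = y*z^2 - x*z - y
apply: trace(b a^-1 b a b) = trace(b a b^2) trace(a) - trace(b a b^2 a) = x*y^2*z - x^2*y - y*z^2 + y
trace(b a b a b a) = trace(a b) trace(a b a b) - trace(a^-1 b^-1) = z^3 - 3*z
use: trace(b a^-1 b a b a) = trace(b a b a b) trace(a) - trace(b a b a b a) = x*y*z^2 - x^2*z - z^3 - x*y + 3*z
trace(a b a^-1 b a^-1 b) = trace(b a^-1 b a b) trace(a) - trace(b a^-1 b a b a) = x^2*y^2*z - x^3*y - 2*x*y*z^2 + x^2*z + z^3 + 2*x*y - 3*z
trace(b a^-1 b a^-1 b^-1 a) = trace(a b a^-1 b a^-1) trace(b) - trace(a b a^-1 b a^-1 b) = -x^2*y^2*z + x^3*y + x*y^3 + 2*x*y*z^2 - x^2*z - y^2*z - z^3 - 3*x*y + 3*z
trace(a^-1 b^-1 a^-1 b a^-1 b) = trace(b a^-1 b a^-1 b^-1) trace(a) - trace(b a^-1 b a^-1 b^-1 a) = x^2*y^2*z - x*y^3 - 2*x*y*z^2 + y^2*z + z^3 + 2*x*y - 3*z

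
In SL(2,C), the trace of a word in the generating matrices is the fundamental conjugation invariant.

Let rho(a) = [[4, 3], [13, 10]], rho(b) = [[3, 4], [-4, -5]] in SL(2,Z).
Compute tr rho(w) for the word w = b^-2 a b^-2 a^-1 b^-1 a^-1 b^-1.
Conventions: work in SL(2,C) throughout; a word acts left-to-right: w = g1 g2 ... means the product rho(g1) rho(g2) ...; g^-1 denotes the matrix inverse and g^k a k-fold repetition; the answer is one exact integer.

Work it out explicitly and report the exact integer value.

rho(b^-1) = [[-5, -4], [4, 3]]
... * rho(b^-1) = [[-5, -4], [4, 3]]  ->  [[9, 8], [-8, -7]]
... * rho(a) = [[4, 3], [13, 10]]  ->  [[140, 107], [-123, -94]]
... * rho(b^-1) = [[-5, -4], [4, 3]]  ->  [[-272, -239], [239, 210]]
... * rho(b^-1) = [[-5, -4], [4, 3]]  ->  [[404, 371], [-355, -326]]
... * rho(a^-1) = [[10, -3], [-13, 4]]  ->  [[-783, 272], [688, -239]]
... * rho(b^-1) = [[-5, -4], [4, 3]]  ->  [[5003, 3948], [-4396, -3469]]
... * rho(a^-1) = [[10, -3], [-13, 4]]  ->  [[-1294, 783], [1137, -688]]
... * rho(b^-1) = [[-5, -4], [4, 3]]  ->  [[9602, 7525], [-8437, -6612]]
tr = 9602 + -6612 = 2990

2990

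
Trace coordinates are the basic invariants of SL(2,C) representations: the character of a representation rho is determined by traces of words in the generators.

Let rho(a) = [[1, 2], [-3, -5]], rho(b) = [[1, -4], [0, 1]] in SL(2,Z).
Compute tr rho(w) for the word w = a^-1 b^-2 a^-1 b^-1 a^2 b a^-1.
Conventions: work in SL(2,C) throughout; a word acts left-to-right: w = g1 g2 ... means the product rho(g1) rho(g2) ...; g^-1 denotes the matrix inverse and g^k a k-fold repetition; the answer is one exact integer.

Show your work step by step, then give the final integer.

45524

rho(a^-1) = [[-5, -2], [3, 1]]
... * rho(b^-1) = [[1, 4], [0, 1]]  ->  [[-5, -22], [3, 13]]
... * rho(b^-1) = [[1, 4], [0, 1]]  ->  [[-5, -42], [3, 25]]
... * rho(a^-1) = [[-5, -2], [3, 1]]  ->  [[-101, -32], [60, 19]]
... * rho(b^-1) = [[1, 4], [0, 1]]  ->  [[-101, -436], [60, 259]]
... * rho(a) = [[1, 2], [-3, -5]]  ->  [[1207, 1978], [-717, -1175]]
... * rho(a) = [[1, 2], [-3, -5]]  ->  [[-4727, -7476], [2808, 4441]]
... * rho(b) = [[1, -4], [0, 1]]  ->  [[-4727, 11432], [2808, -6791]]
... * rho(a^-1) = [[-5, -2], [3, 1]]  ->  [[57931, 20886], [-34413, -12407]]
tr = 57931 + -12407 = 45524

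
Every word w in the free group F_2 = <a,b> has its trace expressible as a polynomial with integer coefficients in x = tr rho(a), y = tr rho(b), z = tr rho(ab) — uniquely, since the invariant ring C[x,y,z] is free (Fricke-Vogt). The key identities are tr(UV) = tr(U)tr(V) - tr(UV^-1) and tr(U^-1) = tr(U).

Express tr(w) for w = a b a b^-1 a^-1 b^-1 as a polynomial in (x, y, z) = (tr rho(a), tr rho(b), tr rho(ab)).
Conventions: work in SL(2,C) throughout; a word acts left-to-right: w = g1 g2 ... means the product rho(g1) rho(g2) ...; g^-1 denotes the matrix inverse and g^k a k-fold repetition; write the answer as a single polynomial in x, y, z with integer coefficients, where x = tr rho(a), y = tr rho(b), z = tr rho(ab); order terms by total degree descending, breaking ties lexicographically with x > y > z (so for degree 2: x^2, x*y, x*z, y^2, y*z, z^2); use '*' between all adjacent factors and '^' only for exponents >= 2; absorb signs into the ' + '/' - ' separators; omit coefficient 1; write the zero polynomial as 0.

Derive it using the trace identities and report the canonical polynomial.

and tr(b a b) = tr(b) * tr(a b) - tr(a)   [square of b] = y*z - x
next, tr(a b a b) = tr(a b) * tr(a b) - tr(1)   [split at a repeated a] = z^2 - 2
tr(a b a) = tr(a) * tr(b a) - tr(b)   [square of a] = x*z - y
tr(b a b a b) = tr(b) * tr(a b a b) - tr(a b a)   [square of b] = y*z^2 - x*z - y
and tr(b a b a b a) = tr(b a b a) * tr(b a) - tr(a b)   [split at a repeated b] = z^3 - 3*z
tr(a b a b a^-1 b) = tr(b a b a b) * tr(a) - tr(b a b a b a)   [inverse elimination on a] = x*y*z^2 - x^2*z - z^3 - x*y + 3*z
tr(a^-1 b^-1 a b a b) = tr(a b a b a^-1) * tr(b) - tr(a b a b a^-1 b)   [inverse elimination on b] = -x*y*z^2 + x^2*z + y^2*z + z^3 - 3*z
and tr(a b a b^-1 a^-1 b^-1) = tr(a^-1 b^-1 a b a) * tr(b) - tr(a^-1 b^-1 a b a b)   [inverse elimination on b] = x*y*z^2 - x^2*z - y^2*z - z^3 + x*y + 3*z

x*y*z^2 - x^2*z - y^2*z - z^3 + x*y + 3*z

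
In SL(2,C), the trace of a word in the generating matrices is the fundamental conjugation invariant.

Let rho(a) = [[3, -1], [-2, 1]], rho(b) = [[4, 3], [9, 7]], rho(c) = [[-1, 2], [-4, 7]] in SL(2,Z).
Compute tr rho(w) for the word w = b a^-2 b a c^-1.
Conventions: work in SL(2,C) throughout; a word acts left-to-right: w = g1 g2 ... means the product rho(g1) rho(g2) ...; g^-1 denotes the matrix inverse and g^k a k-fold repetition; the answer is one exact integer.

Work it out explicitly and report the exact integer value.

1810

rho(b) = [[4, 3], [9, 7]]
... * rho(a^-1) = [[1, 1], [2, 3]]  ->  [[10, 13], [23, 30]]
... * rho(a^-1) = [[1, 1], [2, 3]]  ->  [[36, 49], [83, 113]]
... * rho(b) = [[4, 3], [9, 7]]  ->  [[585, 451], [1349, 1040]]
... * rho(a) = [[3, -1], [-2, 1]]  ->  [[853, -134], [1967, -309]]
... * rho(c^-1) = [[7, -2], [4, -1]]  ->  [[5435, -1572], [12533, -3625]]
tr = 5435 + -3625 = 1810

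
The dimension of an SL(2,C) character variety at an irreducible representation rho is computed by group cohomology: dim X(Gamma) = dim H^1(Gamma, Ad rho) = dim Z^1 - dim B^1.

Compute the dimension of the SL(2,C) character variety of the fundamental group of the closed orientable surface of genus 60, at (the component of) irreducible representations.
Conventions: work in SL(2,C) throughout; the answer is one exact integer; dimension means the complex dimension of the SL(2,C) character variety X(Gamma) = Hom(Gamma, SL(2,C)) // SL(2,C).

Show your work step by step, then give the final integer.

354

Gamma = pi_1(Sigma_60) = < a_1, b_1, ..., a_60, b_60 | prod [a_i, b_i] > has 2g = 120 generators and 1 relator.
Before the relator condition, cocycle space has dim 3*120 = 360.
At an irreducible rho, H^2 = coker(d_2) vanishes (Poincare duality: H^2 is dual to H^0 = invariants = 0), so d_2 is surjective onto sl_2 and dim Z^1 = 360 - 3 = 357.
dim B^1 = 3 (coboundaries, injective at irreducible rho).
dim H^1 = 357 - 3 = 354 = dim X.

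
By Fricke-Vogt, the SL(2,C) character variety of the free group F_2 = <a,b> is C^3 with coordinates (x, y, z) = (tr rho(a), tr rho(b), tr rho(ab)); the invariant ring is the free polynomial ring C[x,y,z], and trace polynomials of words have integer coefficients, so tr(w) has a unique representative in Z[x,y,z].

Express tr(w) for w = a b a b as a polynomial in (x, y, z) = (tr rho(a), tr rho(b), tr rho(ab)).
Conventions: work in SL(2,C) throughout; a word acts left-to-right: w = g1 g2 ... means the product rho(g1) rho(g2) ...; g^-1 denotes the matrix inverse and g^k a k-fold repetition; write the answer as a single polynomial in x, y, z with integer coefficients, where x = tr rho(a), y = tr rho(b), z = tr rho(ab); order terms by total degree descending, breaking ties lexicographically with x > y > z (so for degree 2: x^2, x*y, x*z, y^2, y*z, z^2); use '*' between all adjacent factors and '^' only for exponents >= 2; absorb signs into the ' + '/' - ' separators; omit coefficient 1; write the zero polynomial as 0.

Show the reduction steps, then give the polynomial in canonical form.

z^2 - 2

so tr(a b a b) = tr(a b) * tr(a b) - tr(1)   [split at a repeated a] = z^2 - 2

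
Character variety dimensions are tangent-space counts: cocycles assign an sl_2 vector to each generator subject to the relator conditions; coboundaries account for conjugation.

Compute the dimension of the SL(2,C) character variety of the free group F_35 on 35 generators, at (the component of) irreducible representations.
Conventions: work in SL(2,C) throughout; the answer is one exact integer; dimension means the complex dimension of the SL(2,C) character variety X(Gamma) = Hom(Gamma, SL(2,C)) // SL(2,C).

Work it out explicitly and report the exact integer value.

Here Gamma is free of rank 35 — no relator constrains a cocycle.
Z^1(Gamma, Ad rho) = (sl_2)^35: a cocycle is a free choice of one sl_2 vector per generator, so dim Z^1 = 3*35 = 105.
dim B^1 = 3: the coboundary map is injective because an irreducible image has centralizer 0 in sl_2.
Therefore dim X = 105 - 3 = 102.

102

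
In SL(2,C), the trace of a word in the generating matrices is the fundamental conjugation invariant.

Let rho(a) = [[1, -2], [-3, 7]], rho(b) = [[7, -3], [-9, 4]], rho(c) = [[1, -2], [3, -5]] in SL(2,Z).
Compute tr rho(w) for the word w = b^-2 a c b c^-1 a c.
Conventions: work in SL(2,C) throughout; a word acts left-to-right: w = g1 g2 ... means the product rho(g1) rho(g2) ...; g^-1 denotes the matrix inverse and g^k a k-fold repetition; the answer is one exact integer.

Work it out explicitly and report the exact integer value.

-1026178

rho(b^-1) = [[4, 3], [9, 7]]
... * rho(b^-1) = [[4, 3], [9, 7]]  ->  [[43, 33], [99, 76]]
... * rho(a) = [[1, -2], [-3, 7]]  ->  [[-56, 145], [-129, 334]]
... * rho(c) = [[1, -2], [3, -5]]  ->  [[379, -613], [873, -1412]]
... * rho(b) = [[7, -3], [-9, 4]]  ->  [[8170, -3589], [18819, -8267]]
... * rho(c^-1) = [[-5, 2], [-3, 1]]  ->  [[-30083, 12751], [-69294, 29371]]
... * rho(a) = [[1, -2], [-3, 7]]  ->  [[-68336, 149423], [-157407, 344185]]
... * rho(c) = [[1, -2], [3, -5]]  ->  [[379933, -610443], [875148, -1406111]]
tr = 379933 + -1406111 = -1026178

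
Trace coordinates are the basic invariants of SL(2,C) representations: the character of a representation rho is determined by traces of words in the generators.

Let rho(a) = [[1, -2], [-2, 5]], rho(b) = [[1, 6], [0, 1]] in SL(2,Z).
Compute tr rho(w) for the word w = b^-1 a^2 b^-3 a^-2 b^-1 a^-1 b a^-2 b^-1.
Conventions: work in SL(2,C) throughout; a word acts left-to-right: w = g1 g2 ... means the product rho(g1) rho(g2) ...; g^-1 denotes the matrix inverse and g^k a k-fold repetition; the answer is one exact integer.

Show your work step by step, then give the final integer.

20708178

rho(b^-1) = [[1, -6], [0, 1]]
... * rho(a) = [[1, -2], [-2, 5]]  ->  [[13, -32], [-2, 5]]
... * rho(a) = [[1, -2], [-2, 5]]  ->  [[77, -186], [-12, 29]]
... * rho(b^-1) = [[1, -6], [0, 1]]  ->  [[77, -648], [-12, 101]]
... * rho(b^-1) = [[1, -6], [0, 1]]  ->  [[77, -1110], [-12, 173]]
... * rho(b^-1) = [[1, -6], [0, 1]]  ->  [[77, -1572], [-12, 245]]
... * rho(a^-1) = [[5, 2], [2, 1]]  ->  [[-2759, -1418], [430, 221]]
... * rho(a^-1) = [[5, 2], [2, 1]]  ->  [[-16631, -6936], [2592, 1081]]
... * rho(b^-1) = [[1, -6], [0, 1]]  ->  [[-16631, 92850], [2592, -14471]]
... * rho(a^-1) = [[5, 2], [2, 1]]  ->  [[102545, 59588], [-15982, -9287]]
... * rho(b) = [[1, 6], [0, 1]]  ->  [[102545, 674858], [-15982, -105179]]
... * rho(a^-1) = [[5, 2], [2, 1]]  ->  [[1862441, 879948], [-290268, -137143]]
... * rho(a^-1) = [[5, 2], [2, 1]]  ->  [[11072101, 4604830], [-1725626, -717679]]
... * rho(b^-1) = [[1, -6], [0, 1]]  ->  [[11072101, -61827776], [-1725626, 9636077]]
tr = 11072101 + 9636077 = 20708178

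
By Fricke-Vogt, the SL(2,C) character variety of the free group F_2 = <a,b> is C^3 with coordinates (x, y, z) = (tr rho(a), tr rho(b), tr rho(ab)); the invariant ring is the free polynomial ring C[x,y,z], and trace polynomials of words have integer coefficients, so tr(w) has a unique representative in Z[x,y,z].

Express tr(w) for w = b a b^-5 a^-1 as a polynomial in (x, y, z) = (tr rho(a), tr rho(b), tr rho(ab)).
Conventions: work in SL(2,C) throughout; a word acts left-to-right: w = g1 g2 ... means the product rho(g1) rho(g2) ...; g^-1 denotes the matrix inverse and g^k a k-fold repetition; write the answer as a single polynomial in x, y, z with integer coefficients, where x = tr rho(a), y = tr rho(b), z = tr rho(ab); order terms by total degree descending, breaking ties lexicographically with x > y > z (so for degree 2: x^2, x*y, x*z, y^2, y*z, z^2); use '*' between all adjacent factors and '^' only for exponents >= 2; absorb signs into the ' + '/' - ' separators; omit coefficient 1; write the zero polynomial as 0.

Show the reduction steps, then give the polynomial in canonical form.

tr(b a b) = tr(b) tr(a b) - tr(a) = y*z - x
reduce: tr(b a b a) = tr(a b) tr(a b) - tr(1)   [split at repeated a] = z^2 - 2
reduce: tr(a^-1 b a b) = tr(b a b) tr(a) - tr(b a b a) = x*y*z - x^2 - z^2 + 2
tr(a^-1 b a b^-1) = tr(a^-1 b a) tr(b) - tr(a^-1 b a b) = -x*y*z + x^2 + y^2 + z^2 - 2
so tr(a^-1 b a b^-2) = tr(a^-1 b a b^-1) tr(b) - tr(a^-1 b a) = -x*y^2*z + x^2*y + y^3 + y*z^2 - 3*y
so tr(a^-1 b a b^-3) = tr(a^-1 b a b^-2) tr(b) - tr(a^-1 b a b^-1) = -x*y^3*z + x^2*y^2 + y^4 + y^2*z^2 + x*y*z - x^2 - 4*y^2 - z^2 + 2
tr(b^-1 a^-1 b a b^-3) = tr(a^-1 b a b^-3) tr(b) - tr(a^-1 b a b^-2) = -x*y^4*z + x^2*y^3 + y^5 + y^3*z^2 + 2*x*y^2*z - 2*x^2*y - 5*y^3 - 2*y*z^2 + 5*y
tr(b a b^-5 a^-1) = tr(b^-1 a^-1 b a b^-3) tr(b) - tr(b^-1 a^-1 b a b^-2) = -x*y^5*z + x^2*y^4 + y^6 + y^4*z^2 + 3*x*y^3*z - 3*x^2*y^2 - 6*y^4 - 3*y^2*z^2 - x*y*z + x^2 + 9*y^2 + z^2 - 2

-x*y^5*z + x^2*y^4 + y^6 + y^4*z^2 + 3*x*y^3*z - 3*x^2*y^2 - 6*y^4 - 3*y^2*z^2 - x*y*z + x^2 + 9*y^2 + z^2 - 2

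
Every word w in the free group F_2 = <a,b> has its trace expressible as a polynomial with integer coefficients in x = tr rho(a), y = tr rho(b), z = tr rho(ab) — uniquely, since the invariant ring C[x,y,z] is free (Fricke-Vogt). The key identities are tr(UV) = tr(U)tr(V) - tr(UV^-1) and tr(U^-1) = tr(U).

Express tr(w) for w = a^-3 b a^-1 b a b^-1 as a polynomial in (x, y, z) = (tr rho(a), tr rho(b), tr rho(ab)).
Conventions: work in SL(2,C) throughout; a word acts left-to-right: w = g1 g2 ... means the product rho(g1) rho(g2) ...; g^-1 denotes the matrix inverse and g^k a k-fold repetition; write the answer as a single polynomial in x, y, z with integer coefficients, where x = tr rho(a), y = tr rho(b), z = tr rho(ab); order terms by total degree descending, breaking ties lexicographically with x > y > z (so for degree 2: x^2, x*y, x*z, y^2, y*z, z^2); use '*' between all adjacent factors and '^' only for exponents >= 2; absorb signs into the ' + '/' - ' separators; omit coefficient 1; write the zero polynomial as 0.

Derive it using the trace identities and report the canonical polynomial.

-x^4*y^2*z + x^5*y + x^3*y^3 + 2*x^3*y*z^2 - x^4*z - x^2*z^3 - 4*x^3*y - x*y^3 - 2*x*y*z^2 + 4*x^2*z + y^2*z + z^3 + 2*x*y - 3*z

trace(b^2) = trace(b) trace(b) - trace(1) = y^2 - 2
trace(b^2 a) = trace(b) trace(a b) - trace(a) = y*z - x
trace(b a^-1 b) = trace(b^2) trace(a) - trace(b^2 a) = x*y^2 - y*z - x
trace(b a b a) = trace(b a) trace(b a) - trace(1) = z^2 - 2
trace(b a^-1 b a) = trace(b a b) trace(a) - trace(b a b a) = x*y*z - x^2 - z^2 + 2
trace(b a^-1 b a^-1) = trace(b a^-1 b) trace(a) - trace(b a^-1 b a) = x^2*y^2 - 2*x*y*z + z^2 - 2
trace(a^-2 b a^-1 b) = trace(b a^-1 b a^-1) trace(a) - trace(b a^-1 b) = x^3*y^2 - 2*x^2*y*z - x*y^2 + x*z^2 + y*z - x
trace(b^2 a b) = trace(b) trace(b a b) - trace(b a) = y^2*z - x*y - z
trace(a b a) = trace(a) trace(b a) - trace(b) = x*z - y
trace(b^2 a b a) = trace(b) trace(a b a b) - trace(a b a) = y*z^2 - x*z - y
trace(a^-1 b^2 a b) = trace(b^2 a b) trace(a) - trace(b^2 a b a) = x*y^2*z - x^2*y - y*z^2 + y
trace(b a b a^-2 b) = trace(a^-1 b^2 a b) trace(a) - trace(a^-1 b^2 a b a) = x^2*y^2*z - x^3*y - x*y*z^2 - y^2*z + 2*x*y + z
trace(b a b a b a) = trace(b a b a) trace(b a) - trace(a b) = z^3 - 3*z
trace(b a b a b a^-1) = trace(b a b a b) trace(a) - trace(b a b a b a) = x*y*z^2 - x^2*z - z^3 - x*y + 3*z
trace(b a b a^-2 b a) = trace(b a b a b a^-1) trace(a) - trace(b a b a b) = x^2*y*z^2 - x^3*z - x*z^3 - x^2*y - y*z^2 + 4*x*z + y
trace(a^-2 b a^-1 b a b) = trace(b a b a^-2 b) trace(a) - trace(b a b a^-2 b a) = x^3*y^2*z - x^4*y - 2*x^2*y*z^2 + x^3*z - x*y^2*z + x*z^3 + 3*x^2*y + y*z^2 - 3*x*z - y
trace(b a^-1 b a b) = trace(b a b^2) trace(a) - trace(b a b^2 a) = x*y^2*z - x^2*y - y*z^2 + y
trace(a^-1 b a^-1 b a b) = trace(b a^-1 b a b) trace(a) - trace(b a^-1 b a b a) = x^2*y^2*z - x^3*y - 2*x*y*z^2 + x^2*z + z^3 + 2*x*y - 3*z
trace(a^-3 b a^-1 b a b) = trace(a^-2 b a^-1 b a b) trace(a) - trace(a^-2 b a^-1 b a b a) = x^4*y^2*z - x^5*y - 2*x^3*y*z^2 + x^4*z - 2*x^2*y^2*z + x^2*z^3 + 4*x^3*y + 3*x*y*z^2 - 4*x^2*z - z^3 - 3*x*y + 3*z
trace(a^-3 b a^-1 b a b^-1) = trace(a^-3 b a^-1 b a) trace(b) - trace(a^-3 b a^-1 b a b) = -x^4*y^2*z + x^5*y + x^3*y^3 + 2*x^3*y*z^2 - x^4*z - x^2*z^3 - 4*x^3*y - x*y^3 - 2*x*y*z^2 + 4*x^2*z + y^2*z + z^3 + 2*x*y - 3*z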